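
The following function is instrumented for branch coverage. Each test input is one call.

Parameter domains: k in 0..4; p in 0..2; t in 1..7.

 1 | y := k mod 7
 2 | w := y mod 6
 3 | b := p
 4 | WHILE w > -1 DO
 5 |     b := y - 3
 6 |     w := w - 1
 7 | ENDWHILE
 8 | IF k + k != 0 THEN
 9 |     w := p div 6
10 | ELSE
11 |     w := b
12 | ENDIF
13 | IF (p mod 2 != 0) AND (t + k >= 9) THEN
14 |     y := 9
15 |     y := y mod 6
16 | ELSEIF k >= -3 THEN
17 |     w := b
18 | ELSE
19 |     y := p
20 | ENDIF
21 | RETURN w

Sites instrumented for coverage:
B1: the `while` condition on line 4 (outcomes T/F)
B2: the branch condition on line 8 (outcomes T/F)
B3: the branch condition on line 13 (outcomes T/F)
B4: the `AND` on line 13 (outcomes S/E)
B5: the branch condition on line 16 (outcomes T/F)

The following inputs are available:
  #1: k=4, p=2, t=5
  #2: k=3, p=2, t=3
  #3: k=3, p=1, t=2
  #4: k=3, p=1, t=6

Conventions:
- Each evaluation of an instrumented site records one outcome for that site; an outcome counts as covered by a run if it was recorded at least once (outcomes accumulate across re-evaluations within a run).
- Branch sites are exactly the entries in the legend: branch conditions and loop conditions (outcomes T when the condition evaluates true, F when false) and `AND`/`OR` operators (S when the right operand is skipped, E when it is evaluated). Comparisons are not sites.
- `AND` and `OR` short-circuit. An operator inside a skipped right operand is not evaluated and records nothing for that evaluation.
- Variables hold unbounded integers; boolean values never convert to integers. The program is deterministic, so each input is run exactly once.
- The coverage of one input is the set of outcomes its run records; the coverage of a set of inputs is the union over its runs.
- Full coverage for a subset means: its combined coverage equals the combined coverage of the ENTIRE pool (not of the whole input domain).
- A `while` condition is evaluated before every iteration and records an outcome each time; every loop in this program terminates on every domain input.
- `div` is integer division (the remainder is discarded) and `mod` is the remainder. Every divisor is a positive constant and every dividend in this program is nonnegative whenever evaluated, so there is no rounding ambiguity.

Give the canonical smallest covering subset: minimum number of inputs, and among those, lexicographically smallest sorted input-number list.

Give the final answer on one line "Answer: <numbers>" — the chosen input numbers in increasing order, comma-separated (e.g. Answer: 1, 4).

test 1 (k=4, p=2, t=5) fires B1->T, B1->T, B1->T, B1->T, B1->T, B1->F, B2->T, B4->S, B3->F, B5->T; hits B1=T, B1=F, B2=T, B3=F, B4=S, B5=T
test 2 (k=3, p=2, t=3) fires B1->T, B1->T, B1->T, B1->T, B1->F, B2->T, B4->S, B3->F, B5->T; hits B1=T, B1=F, B2=T, B3=F, B4=S, B5=T
test 3 (k=3, p=1, t=2) fires B1->T, B1->T, B1->T, B1->T, B1->F, B2->T, B4->E, B3->F, B5->T; hits B1=T, B1=F, B2=T, B3=F, B4=E, B5=T
test 4 (k=3, p=1, t=6) fires B1->T, B1->T, B1->T, B1->T, B1->F, B2->T, B4->E, B3->T; hits B1=T, B1=F, B2=T, B3=T, B4=E
together the pool reaches 8 outcomes: B1=T, B1=F, B2=T, B3=T, B3=F, B4=S, B4=E, B5=T
every size-1 subset falls short of the 8 outcomes (best: 6/8)
the canonical winner is {1, 4}: size 2, full 8-outcome coverage, earliest index list among size-2 covers

Answer: 1, 4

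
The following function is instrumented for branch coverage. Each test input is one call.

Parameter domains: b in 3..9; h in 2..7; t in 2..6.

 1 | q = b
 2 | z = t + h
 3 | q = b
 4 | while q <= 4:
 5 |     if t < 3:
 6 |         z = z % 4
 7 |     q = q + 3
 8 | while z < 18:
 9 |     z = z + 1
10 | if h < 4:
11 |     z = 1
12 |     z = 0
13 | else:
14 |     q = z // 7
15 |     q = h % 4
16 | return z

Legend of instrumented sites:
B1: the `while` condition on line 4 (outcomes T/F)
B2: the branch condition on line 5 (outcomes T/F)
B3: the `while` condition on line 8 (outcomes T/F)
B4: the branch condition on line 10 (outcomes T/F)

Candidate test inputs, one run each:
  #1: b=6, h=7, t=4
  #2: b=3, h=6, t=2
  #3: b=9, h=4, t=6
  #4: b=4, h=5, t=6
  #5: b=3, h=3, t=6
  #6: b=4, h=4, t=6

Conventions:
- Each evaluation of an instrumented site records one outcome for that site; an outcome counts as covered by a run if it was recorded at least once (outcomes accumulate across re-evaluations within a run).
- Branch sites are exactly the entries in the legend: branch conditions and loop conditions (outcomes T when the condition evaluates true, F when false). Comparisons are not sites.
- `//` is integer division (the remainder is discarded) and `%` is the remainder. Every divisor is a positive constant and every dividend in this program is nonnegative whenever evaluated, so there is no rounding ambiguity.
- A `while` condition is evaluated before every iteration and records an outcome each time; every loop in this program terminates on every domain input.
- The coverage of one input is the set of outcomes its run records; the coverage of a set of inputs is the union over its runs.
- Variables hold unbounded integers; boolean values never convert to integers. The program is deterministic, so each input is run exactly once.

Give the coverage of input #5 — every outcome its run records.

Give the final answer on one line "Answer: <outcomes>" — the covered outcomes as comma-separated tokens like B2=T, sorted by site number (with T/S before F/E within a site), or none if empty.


Running input #5 (b=3, h=3, t=6), event by event:
  B1->T, B2->F, B1->F, B3->T, B3->T, B3->T, B3->T, B3->T, B3->T, B3->T
  B3->T, B3->T, B3->F, B4->T
as a set, this run covers: B1=T, B1=F, B2=F, B3=T, B3=F, B4=T
Answer: B1=T, B1=F, B2=F, B3=T, B3=F, B4=T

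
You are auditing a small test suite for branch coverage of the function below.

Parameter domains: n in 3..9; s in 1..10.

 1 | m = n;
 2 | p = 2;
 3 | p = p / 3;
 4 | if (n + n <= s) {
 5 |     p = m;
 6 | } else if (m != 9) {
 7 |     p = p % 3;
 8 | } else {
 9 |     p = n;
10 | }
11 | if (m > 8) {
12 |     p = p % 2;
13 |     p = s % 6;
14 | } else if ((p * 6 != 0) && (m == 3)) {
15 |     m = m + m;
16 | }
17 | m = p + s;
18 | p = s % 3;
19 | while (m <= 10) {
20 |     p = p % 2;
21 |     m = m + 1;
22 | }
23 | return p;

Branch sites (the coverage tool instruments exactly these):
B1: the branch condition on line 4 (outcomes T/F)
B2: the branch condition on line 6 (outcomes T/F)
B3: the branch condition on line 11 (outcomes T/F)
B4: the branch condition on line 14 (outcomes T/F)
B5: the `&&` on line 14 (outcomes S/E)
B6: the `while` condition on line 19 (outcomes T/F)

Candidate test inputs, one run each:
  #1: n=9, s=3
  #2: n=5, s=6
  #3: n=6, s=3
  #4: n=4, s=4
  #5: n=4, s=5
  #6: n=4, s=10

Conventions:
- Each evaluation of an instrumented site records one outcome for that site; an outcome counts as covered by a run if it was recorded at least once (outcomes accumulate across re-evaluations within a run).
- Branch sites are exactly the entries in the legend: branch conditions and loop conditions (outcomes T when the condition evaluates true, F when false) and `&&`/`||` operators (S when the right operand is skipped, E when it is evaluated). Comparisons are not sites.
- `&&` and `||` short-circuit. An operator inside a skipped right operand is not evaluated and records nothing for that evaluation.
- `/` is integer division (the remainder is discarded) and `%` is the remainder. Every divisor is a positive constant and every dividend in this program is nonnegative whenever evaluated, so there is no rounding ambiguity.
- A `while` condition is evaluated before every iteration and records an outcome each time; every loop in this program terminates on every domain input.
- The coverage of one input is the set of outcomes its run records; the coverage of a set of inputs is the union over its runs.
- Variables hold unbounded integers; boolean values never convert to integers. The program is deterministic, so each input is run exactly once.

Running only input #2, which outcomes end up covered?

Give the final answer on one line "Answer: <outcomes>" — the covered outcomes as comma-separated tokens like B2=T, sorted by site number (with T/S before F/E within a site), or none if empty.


Event log for input #2 (n=5, s=6):
  B1->F, B2->T, B3->F, B5->S, B4->F, B6->T, B6->T, B6->T, B6->T, B6->T
  B6->F
deduplicating events, the covered set is: B1=F, B2=T, B3=F, B4=F, B5=S, B6=T, B6=F
Answer: B1=F, B2=T, B3=F, B4=F, B5=S, B6=T, B6=F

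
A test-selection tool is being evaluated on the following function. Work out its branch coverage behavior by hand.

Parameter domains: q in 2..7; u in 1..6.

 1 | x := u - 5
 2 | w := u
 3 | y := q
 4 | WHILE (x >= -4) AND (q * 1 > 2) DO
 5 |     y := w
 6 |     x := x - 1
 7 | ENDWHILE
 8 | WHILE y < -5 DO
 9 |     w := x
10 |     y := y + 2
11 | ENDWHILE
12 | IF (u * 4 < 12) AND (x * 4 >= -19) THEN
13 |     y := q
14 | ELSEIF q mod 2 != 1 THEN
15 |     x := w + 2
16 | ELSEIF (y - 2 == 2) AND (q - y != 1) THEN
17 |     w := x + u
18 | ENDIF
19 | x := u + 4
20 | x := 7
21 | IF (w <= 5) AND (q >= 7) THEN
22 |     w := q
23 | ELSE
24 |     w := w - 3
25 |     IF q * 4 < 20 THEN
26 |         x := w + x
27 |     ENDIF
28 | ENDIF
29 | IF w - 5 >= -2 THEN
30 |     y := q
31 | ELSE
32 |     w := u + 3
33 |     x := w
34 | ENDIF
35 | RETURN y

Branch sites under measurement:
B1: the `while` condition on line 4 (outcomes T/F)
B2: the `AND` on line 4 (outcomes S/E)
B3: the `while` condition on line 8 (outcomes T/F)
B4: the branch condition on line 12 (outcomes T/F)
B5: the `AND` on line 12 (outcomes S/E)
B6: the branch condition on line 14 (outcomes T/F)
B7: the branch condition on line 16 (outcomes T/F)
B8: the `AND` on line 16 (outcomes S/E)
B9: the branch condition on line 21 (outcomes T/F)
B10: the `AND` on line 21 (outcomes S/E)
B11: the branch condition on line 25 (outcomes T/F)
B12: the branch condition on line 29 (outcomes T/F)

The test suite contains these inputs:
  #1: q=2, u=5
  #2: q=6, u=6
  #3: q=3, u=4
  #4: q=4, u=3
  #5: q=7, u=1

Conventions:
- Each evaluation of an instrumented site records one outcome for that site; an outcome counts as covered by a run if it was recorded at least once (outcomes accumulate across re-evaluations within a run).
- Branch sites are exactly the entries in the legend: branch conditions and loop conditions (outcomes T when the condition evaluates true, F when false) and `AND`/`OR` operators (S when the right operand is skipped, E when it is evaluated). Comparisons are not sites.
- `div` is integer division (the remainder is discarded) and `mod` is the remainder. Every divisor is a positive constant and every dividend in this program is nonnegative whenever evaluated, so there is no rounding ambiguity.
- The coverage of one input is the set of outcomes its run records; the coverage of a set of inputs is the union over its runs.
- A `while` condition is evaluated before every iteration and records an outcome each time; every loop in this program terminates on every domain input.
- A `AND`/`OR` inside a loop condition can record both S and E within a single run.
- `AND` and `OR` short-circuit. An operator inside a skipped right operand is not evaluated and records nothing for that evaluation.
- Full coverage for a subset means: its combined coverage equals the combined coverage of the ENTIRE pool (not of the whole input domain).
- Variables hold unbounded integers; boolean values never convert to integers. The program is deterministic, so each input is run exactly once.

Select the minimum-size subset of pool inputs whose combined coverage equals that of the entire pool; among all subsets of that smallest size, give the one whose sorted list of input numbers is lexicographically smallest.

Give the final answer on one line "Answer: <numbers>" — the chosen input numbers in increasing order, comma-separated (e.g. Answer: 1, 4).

test 1 (q=2, u=5) fires B2->E, B1->F, B3->F, B5->S, B4->F, B6->T, B10->E, B9->F, B11->T, B12->F; hits B1=F, B2=E, B3=F, B4=F, B5=S, B6=T, B9=F, B10=E, B11=T, B12=F
test 2 (q=6, u=6) fires B2->E, B1->T, B2->E, B1->T, B2->E, B1->T, B2->E, B1->T, B2->E, B1->T, B2->E, B1->T, B2->S, B1->F, ...; hits B1=T, B1=F, B2=S, B2=E, B3=F, B4=F, B5=S, B6=T, B9=F, B10=S, B11=F, B12=T
test 3 (q=3, u=4) fires B2->E, B1->T, B2->E, B1->T, B2->E, B1->T, B2->E, B1->T, B2->S, B1->F, B3->F, B5->S, B4->F, B6->F, ...; hits B1=T, B1=F, B2=S, B2=E, B3=F, B4=F, B5=S, B6=F, B7=T, B8=E, B9=F, B10=E, B11=T, B12=F
test 4 (q=4, u=3) fires B2->E, B1->T, B2->E, B1->T, B2->E, B1->T, B2->S, B1->F, B3->F, B5->S, B4->F, B6->T, B10->E, B9->F, ...; hits B1=T, B1=F, B2=S, B2=E, B3=F, B4=F, B5=S, B6=T, B9=F, B10=E, B11=T, B12=F
test 5 (q=7, u=1) fires B2->E, B1->T, B2->S, B1->F, B3->F, B5->E, B4->F, B6->F, B8->S, B7->F, B10->E, B9->T, B12->T; hits B1=T, B1=F, B2=S, B2=E, B3=F, B4=F, B5=E, B6=F, B7=F, B8=S, B9=T, B10=E, B12=T
union over all inputs: B1=T, B1=F, B2=S, B2=E, B3=F, B4=F, B5=S, B5=E, B6=T, B6=F, B7=T, B7=F, B8=S, B8=E, B9=T, B9=F, B10=S, B10=E, B11=T, B11=F, B12=T, B12=F (22 outcomes)
size 1 is not enough: best union over all size-1 subsets is 14/22
size 2 is not enough: best union over all size-2 subsets is 19/22
at size 3, {2, 3, 5} reaches all 22 outcomes; every lexicographically earlier size-3 subset fails

Answer: 2, 3, 5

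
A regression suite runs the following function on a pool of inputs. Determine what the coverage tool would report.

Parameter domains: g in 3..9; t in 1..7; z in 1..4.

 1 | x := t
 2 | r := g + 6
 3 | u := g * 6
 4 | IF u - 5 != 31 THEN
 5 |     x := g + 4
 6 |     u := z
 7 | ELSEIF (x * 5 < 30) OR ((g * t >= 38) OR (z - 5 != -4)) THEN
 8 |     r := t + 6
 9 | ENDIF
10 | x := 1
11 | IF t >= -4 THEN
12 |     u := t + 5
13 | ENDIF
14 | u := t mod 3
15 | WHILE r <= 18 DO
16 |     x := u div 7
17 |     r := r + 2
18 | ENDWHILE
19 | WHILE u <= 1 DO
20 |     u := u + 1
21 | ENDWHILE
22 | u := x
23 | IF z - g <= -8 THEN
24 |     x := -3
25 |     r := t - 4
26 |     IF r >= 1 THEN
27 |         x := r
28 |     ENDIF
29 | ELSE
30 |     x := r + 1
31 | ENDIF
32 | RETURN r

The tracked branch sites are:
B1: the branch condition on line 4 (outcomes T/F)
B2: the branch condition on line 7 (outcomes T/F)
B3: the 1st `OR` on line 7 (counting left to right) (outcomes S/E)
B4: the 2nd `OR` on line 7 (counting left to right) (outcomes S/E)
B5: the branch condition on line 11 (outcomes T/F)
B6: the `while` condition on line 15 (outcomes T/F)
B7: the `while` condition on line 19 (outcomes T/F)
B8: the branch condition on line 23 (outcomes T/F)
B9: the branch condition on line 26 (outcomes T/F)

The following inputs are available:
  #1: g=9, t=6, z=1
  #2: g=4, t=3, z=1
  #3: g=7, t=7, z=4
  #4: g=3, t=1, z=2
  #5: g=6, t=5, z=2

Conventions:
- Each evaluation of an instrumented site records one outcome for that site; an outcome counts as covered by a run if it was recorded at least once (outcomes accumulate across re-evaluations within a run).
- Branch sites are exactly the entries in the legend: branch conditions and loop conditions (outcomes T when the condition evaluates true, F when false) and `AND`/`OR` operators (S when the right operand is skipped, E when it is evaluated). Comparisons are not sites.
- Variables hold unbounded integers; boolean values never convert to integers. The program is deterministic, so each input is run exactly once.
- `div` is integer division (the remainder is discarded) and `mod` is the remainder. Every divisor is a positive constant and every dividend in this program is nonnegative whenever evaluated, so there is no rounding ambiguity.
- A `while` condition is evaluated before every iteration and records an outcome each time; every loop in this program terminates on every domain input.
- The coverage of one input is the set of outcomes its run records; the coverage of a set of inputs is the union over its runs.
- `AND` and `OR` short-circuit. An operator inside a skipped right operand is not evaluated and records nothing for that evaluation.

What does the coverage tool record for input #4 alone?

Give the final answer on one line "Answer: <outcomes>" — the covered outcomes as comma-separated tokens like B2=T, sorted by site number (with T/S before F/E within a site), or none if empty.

Simulating input #4 (g=3, t=1, z=2) step by step:
  B1->T, B5->T, B6->T, B6->T, B6->T, B6->T, B6->T, B6->F, B7->T, B7->F
  B8->F
deduplicating events, the covered set is: B1=T, B5=T, B6=T, B6=F, B7=T, B7=F, B8=F

Answer: B1=T, B5=T, B6=T, B6=F, B7=T, B7=F, B8=F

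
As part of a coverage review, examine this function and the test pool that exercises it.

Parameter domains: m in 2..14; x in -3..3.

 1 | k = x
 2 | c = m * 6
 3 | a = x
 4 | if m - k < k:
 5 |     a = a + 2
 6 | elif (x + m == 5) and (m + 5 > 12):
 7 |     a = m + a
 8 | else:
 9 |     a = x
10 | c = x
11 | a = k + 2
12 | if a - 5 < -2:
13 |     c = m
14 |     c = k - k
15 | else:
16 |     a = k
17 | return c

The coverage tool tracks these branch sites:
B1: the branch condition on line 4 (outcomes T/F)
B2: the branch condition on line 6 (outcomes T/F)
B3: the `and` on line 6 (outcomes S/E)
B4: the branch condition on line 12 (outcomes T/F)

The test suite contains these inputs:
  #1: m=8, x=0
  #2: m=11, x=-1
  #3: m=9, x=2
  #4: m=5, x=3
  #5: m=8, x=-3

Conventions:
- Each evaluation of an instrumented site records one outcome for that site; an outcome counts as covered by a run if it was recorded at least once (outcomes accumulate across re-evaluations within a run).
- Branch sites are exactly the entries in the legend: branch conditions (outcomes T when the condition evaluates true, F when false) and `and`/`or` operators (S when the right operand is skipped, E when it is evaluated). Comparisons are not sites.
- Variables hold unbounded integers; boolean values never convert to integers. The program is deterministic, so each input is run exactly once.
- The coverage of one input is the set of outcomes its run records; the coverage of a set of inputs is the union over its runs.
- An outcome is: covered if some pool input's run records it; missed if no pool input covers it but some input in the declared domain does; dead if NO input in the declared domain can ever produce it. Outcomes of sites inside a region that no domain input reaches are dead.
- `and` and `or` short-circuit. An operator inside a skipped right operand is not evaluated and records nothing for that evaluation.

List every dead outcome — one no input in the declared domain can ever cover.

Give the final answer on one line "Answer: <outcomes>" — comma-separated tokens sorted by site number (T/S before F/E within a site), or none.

running all 91 domain inputs and tallying outcomes:
  reachable outcomes have witnesses, e.g. B1=T (e.g. m=2, x=2), B1=F (e.g. m=2, x=-3), B2=T (e.g. m=8, x=-3), B2=F (e.g. m=2, x=-3)

Answer: none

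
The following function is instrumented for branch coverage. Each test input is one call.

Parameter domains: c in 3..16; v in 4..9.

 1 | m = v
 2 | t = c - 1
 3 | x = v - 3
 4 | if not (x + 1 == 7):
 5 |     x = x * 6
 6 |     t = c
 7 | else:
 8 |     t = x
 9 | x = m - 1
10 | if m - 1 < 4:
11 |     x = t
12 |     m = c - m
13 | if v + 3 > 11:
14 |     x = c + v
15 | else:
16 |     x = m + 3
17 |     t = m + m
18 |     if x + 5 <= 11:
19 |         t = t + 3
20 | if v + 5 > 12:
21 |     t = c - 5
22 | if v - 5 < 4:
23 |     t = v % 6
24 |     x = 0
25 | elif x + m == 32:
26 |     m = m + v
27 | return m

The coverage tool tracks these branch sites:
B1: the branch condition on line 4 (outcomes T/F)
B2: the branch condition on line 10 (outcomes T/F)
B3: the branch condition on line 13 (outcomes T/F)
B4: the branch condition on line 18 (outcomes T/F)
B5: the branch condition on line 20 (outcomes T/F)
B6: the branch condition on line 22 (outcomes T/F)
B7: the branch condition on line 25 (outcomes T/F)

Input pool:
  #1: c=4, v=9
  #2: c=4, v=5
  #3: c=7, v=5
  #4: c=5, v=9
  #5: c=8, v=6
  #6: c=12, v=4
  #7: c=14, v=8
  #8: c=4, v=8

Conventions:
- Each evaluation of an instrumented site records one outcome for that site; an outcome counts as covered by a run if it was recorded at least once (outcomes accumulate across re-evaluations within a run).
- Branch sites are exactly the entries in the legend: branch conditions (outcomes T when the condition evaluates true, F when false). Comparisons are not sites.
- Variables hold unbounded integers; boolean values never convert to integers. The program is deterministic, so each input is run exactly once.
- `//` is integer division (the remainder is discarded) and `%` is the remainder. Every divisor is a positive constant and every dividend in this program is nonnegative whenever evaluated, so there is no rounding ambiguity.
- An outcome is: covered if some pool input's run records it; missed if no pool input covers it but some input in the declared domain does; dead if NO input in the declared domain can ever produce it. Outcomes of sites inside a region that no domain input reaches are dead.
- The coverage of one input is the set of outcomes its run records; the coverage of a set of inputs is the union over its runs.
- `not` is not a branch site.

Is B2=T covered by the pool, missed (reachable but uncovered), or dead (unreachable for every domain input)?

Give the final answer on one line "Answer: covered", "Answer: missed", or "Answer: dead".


B2=T is recorded by pool input(s) 6 -> covered
Answer: covered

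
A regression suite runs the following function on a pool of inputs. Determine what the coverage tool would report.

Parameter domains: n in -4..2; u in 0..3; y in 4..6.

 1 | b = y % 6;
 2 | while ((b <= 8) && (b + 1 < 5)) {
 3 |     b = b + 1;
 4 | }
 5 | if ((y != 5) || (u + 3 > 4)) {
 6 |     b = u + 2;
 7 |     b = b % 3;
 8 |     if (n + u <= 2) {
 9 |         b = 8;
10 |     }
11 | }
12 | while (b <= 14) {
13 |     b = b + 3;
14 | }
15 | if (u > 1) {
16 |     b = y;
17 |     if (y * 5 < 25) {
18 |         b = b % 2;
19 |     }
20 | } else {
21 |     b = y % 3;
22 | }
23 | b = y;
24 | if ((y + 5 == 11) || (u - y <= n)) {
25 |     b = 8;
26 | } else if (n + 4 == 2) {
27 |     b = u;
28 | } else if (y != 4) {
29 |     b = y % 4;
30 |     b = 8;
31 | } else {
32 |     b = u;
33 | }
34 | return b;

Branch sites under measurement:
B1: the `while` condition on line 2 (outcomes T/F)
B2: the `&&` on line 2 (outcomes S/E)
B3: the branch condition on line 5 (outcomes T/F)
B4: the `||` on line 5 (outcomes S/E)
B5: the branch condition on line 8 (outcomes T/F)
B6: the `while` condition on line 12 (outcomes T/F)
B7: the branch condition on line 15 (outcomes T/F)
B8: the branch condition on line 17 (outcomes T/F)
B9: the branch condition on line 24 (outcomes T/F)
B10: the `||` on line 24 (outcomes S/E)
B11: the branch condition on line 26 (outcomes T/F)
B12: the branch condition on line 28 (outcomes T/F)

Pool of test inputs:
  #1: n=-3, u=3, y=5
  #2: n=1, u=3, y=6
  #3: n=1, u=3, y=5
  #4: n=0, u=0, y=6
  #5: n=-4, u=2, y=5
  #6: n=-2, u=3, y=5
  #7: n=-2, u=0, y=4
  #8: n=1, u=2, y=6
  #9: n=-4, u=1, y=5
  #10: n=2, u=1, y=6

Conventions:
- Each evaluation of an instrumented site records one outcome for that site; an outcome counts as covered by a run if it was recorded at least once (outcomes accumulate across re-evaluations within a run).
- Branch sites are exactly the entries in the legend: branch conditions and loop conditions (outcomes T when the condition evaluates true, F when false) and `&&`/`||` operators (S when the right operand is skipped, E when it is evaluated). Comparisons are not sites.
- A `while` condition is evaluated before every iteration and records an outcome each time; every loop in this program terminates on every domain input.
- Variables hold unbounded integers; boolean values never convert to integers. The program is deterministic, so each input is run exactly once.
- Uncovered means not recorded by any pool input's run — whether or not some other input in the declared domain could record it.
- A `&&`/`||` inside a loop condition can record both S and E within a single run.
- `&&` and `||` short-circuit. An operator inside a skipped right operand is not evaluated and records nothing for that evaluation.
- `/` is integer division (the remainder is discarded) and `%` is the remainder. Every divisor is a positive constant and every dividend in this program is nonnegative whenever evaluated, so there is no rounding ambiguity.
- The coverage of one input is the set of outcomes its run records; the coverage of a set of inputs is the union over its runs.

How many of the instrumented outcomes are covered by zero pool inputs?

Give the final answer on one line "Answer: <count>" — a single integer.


run #1 (n=-3, u=3, y=5) runs B2->E, B1->F, B4->E, B3->T, B5->T, B6->T, B6->T, B6->T, B6->F, B7->T, B8->F, B10->E, B9->F, B11->F, ...; records B1=F, B2=E, B3=T, B4=E, B5=T, B6=T, B6=F, B7=T, B8=F, B9=F, B10=E, B11=F, B12=T
run #2 (n=1, u=3, y=6) runs B2->E, B1->T, B2->E, B1->T, B2->E, B1->T, B2->E, B1->T, B2->E, B1->F, B4->S, B3->T, B5->F, B6->T, ...; records B1=T, B1=F, B2=E, B3=T, B4=S, B5=F, B6=T, B6=F, B7=T, B8=F, B9=T, B10=S
run #3 (n=1, u=3, y=5) runs B2->E, B1->F, B4->E, B3->T, B5->F, B6->T, B6->T, B6->T, B6->T, B6->T, B6->F, B7->T, B8->F, B10->E, ...; records B1=F, B2=E, B3=T, B4=E, B5=F, B6=T, B6=F, B7=T, B8=F, B9=T, B10=E
run #4 (n=0, u=0, y=6) runs B2->E, B1->T, B2->E, B1->T, B2->E, B1->T, B2->E, B1->T, B2->E, B1->F, B4->S, B3->T, B5->T, B6->T, ...; records B1=T, B1=F, B2=E, B3=T, B4=S, B5=T, B6=T, B6=F, B7=F, B9=T, B10=S
run #5 (n=-4, u=2, y=5) runs B2->E, B1->F, B4->E, B3->T, B5->T, B6->T, B6->T, B6->T, B6->F, B7->T, B8->F, B10->E, B9->F, B11->F, ...; records B1=F, B2=E, B3=T, B4=E, B5=T, B6=T, B6=F, B7=T, B8=F, B9=F, B10=E, B11=F, B12=T
run #6 (n=-2, u=3, y=5) runs B2->E, B1->F, B4->E, B3->T, B5->T, B6->T, B6->T, B6->T, B6->F, B7->T, B8->F, B10->E, B9->T; records B1=F, B2=E, B3=T, B4=E, B5=T, B6=T, B6=F, B7=T, B8=F, B9=T, B10=E
run #7 (n=-2, u=0, y=4) runs B2->E, B1->F, B4->S, B3->T, B5->T, B6->T, B6->T, B6->T, B6->F, B7->F, B10->E, B9->T; records B1=F, B2=E, B3=T, B4=S, B5=T, B6=T, B6=F, B7=F, B9=T, B10=E
run #8 (n=1, u=2, y=6) runs B2->E, B1->T, B2->E, B1->T, B2->E, B1->T, B2->E, B1->T, B2->E, B1->F, B4->S, B3->T, B5->F, B6->T, ...; records B1=T, B1=F, B2=E, B3=T, B4=S, B5=F, B6=T, B6=F, B7=T, B8=F, B9=T, B10=S
run #9 (n=-4, u=1, y=5) runs B2->E, B1->F, B4->E, B3->F, B6->T, B6->T, B6->T, B6->T, B6->F, B7->F, B10->E, B9->T; records B1=F, B2=E, B3=F, B4=E, B6=T, B6=F, B7=F, B9=T, B10=E
run #10 (n=2, u=1, y=6) runs B2->E, B1->T, B2->E, B1->T, B2->E, B1->T, B2->E, B1->T, B2->E, B1->F, B4->S, B3->T, B5->F, B6->T, ...; records B1=T, B1=F, B2=E, B3=T, B4=S, B5=F, B6=T, B6=F, B7=F, B9=T, B10=S
union over the pool: B1=T, B1=F, B2=E, B3=T, B3=F, B4=S, B4=E, B5=T, B5=F, B6=T, B6=F, B7=T, B7=F, B8=F, B9=T, B9=F, B10=S, B10=E, B11=F, B12=T
uncovered (4 of 24): B2=S, B8=T, B11=T, B12=F
Answer: 4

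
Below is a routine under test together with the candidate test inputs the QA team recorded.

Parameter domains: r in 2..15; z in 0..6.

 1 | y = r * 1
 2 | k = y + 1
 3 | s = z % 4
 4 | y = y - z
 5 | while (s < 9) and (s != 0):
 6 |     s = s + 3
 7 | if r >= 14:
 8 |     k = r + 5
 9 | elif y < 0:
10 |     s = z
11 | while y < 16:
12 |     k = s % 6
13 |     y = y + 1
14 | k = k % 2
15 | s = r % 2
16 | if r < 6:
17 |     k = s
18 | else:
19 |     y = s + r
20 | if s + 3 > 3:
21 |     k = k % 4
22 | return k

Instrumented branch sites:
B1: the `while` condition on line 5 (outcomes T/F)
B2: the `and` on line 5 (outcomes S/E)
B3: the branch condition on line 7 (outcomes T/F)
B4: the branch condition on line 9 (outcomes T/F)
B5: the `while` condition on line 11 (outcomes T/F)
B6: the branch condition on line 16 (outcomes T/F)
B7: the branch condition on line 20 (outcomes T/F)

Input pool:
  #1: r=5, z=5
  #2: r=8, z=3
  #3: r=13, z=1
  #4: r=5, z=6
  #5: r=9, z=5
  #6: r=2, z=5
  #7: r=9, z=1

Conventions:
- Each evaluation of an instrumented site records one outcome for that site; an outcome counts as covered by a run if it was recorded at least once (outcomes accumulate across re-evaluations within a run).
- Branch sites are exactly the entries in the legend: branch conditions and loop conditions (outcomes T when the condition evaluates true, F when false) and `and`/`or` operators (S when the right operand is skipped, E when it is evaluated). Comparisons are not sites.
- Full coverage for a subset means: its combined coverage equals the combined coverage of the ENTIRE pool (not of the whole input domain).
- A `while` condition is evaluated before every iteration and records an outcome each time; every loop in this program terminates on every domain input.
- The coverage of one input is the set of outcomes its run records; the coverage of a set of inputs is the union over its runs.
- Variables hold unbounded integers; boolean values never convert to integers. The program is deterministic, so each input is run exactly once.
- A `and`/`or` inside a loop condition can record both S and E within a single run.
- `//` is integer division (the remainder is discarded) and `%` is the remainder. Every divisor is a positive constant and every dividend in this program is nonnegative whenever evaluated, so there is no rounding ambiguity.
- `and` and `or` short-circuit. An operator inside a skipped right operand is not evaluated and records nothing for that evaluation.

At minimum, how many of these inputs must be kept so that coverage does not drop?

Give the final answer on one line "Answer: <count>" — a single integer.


#1 (r=5, z=5) -> B2->E, B1->T, B2->E, B1->T, B2->E, B1->T, B2->S, B1->F, B3->F, B4->F, B5->T, B5->T, B5->T, B5->T, ...; covered: B1=T, B1=F, B2=S, B2=E, B3=F, B4=F, B5=T, B5=F, B6=T, B7=T
#2 (r=8, z=3) -> B2->E, B1->T, B2->E, B1->T, B2->S, B1->F, B3->F, B4->F, B5->T, B5->T, B5->T, B5->T, B5->T, B5->T, ...; covered: B1=T, B1=F, B2=S, B2=E, B3=F, B4=F, B5=T, B5=F, B6=F, B7=F
#3 (r=13, z=1) -> B2->E, B1->T, B2->E, B1->T, B2->E, B1->T, B2->S, B1->F, B3->F, B4->F, B5->T, B5->T, B5->T, B5->T, ...; covered: B1=T, B1=F, B2=S, B2=E, B3=F, B4=F, B5=T, B5=F, B6=F, B7=T
#4 (r=5, z=6) -> B2->E, B1->T, B2->E, B1->T, B2->E, B1->T, B2->S, B1->F, B3->F, B4->T, B5->T, B5->T, B5->T, B5->T, ...; covered: B1=T, B1=F, B2=S, B2=E, B3=F, B4=T, B5=T, B5=F, B6=T, B7=T
#5 (r=9, z=5) -> B2->E, B1->T, B2->E, B1->T, B2->E, B1->T, B2->S, B1->F, B3->F, B4->F, B5->T, B5->T, B5->T, B5->T, ...; covered: B1=T, B1=F, B2=S, B2=E, B3=F, B4=F, B5=T, B5=F, B6=F, B7=T
#6 (r=2, z=5) -> B2->E, B1->T, B2->E, B1->T, B2->E, B1->T, B2->S, B1->F, B3->F, B4->T, B5->T, B5->T, B5->T, B5->T, ...; covered: B1=T, B1=F, B2=S, B2=E, B3=F, B4=T, B5=T, B5=F, B6=T, B7=F
#7 (r=9, z=1) -> B2->E, B1->T, B2->E, B1->T, B2->E, B1->T, B2->S, B1->F, B3->F, B4->F, B5->T, B5->T, B5->T, B5->T, ...; covered: B1=T, B1=F, B2=S, B2=E, B3=F, B4=F, B5=T, B5=F, B6=F, B7=T
the full pool covers 13 outcomes: B1=T, B1=F, B2=S, B2=E, B3=F, B4=T, B4=F, B5=T, B5=F, B6=T, B6=F, B7=T, B7=F
every size-1 subset falls short of the 13 outcomes (best: 10/13)
the canonical winner is {2, 4}: size 2, full 13-outcome coverage, earliest index list among size-2 covers
Answer: 2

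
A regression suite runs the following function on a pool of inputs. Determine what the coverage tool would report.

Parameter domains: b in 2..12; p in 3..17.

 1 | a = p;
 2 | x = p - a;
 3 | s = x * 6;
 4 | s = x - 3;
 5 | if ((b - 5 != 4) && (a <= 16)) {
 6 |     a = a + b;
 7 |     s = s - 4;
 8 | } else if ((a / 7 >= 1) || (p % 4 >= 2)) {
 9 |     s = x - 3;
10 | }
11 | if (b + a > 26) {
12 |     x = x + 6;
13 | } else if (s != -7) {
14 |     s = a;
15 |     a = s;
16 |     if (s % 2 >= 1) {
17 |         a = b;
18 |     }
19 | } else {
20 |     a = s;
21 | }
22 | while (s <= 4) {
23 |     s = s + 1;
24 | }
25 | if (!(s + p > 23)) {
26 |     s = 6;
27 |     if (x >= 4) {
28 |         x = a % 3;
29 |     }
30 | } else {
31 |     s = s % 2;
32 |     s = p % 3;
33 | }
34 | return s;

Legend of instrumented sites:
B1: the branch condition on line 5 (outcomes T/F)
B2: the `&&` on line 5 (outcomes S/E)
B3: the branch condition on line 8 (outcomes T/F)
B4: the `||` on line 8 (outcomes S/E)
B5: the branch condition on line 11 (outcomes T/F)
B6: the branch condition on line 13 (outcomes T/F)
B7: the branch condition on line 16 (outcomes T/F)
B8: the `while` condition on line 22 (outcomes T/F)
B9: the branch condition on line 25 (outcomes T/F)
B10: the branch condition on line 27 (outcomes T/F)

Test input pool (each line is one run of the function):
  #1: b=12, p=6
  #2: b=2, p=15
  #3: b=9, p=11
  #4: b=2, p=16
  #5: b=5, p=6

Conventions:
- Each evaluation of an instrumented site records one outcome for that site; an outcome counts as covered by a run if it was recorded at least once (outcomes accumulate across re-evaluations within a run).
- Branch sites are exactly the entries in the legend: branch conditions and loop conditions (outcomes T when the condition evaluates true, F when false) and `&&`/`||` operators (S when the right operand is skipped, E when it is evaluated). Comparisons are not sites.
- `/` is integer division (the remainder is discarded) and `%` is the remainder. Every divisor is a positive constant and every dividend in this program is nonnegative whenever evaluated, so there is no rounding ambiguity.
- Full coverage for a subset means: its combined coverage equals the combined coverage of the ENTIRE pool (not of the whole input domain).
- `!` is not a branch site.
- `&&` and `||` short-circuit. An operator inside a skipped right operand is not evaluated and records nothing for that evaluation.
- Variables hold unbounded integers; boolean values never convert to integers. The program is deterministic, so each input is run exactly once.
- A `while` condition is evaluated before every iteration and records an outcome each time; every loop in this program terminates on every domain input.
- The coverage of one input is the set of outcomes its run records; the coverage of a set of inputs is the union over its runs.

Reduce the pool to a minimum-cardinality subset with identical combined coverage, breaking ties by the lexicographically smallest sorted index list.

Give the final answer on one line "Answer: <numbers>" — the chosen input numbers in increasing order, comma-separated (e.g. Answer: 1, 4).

run #1 (b=12, p=6) records B1=T, B2=E, B5=T, B8=T, B8=F, B9=T, B10=T
run #2 (b=2, p=15) records B1=T, B2=E, B5=F, B6=F, B8=T, B8=F, B9=T, B10=F
run #3 (b=9, p=11) records B1=F, B2=S, B3=T, B4=S, B5=F, B6=T, B7=T, B8=F, B9=T, B10=F
run #4 (b=2, p=16) records B1=T, B2=E, B5=F, B6=F, B8=T, B8=F, B9=T, B10=F
run #5 (b=5, p=6) records B1=T, B2=E, B5=F, B6=F, B8=T, B8=F, B9=T, B10=F
pool-wide coverage (16 outcomes): B1=T, B1=F, B2=S, B2=E, B3=T, B4=S, B5=T, B5=F, B6=T, B6=F, B7=T, B8=T, B8=F, B9=T, B10=T, B10=F
size 1 is not enough: best union over all size-1 subsets is 10/16
size 2 is not enough: best union over all size-2 subsets is 15/16
at size 3, {1, 2, 3} reaches all 16 outcomes; every lexicographically earlier size-3 subset fails

Answer: 1, 2, 3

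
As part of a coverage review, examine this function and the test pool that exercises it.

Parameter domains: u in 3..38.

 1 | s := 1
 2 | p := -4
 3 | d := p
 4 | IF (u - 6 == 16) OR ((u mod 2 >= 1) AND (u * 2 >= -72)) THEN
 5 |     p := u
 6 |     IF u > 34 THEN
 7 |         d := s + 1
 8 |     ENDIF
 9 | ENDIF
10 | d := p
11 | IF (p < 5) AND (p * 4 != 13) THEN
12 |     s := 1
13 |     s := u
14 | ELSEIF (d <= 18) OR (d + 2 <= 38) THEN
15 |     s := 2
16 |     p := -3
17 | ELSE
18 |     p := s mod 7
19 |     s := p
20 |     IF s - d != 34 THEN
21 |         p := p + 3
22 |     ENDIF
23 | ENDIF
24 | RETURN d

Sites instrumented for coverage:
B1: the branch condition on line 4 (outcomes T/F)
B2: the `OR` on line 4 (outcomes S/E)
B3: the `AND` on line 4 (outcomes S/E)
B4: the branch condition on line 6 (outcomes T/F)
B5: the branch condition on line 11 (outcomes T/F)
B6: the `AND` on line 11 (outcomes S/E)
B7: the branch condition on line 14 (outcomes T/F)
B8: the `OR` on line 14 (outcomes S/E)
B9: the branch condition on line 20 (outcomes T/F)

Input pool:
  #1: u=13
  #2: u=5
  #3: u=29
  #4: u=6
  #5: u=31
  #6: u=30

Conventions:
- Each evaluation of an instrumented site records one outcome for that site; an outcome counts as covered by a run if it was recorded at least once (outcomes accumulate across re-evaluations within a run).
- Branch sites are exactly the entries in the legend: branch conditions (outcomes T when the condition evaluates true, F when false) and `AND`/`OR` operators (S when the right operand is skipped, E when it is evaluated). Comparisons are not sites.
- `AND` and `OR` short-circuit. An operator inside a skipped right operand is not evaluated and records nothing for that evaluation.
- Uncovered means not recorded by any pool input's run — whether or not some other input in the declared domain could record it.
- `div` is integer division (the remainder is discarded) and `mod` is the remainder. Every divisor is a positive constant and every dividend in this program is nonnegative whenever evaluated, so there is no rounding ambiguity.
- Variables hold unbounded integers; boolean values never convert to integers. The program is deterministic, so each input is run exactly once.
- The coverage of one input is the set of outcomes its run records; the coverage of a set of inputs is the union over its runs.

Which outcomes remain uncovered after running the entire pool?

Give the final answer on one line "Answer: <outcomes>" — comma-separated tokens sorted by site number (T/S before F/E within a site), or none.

input #1, u=13: events B2->E, B3->E, B1->T, B4->F, B6->S, B5->F, B8->S, B7->T; outcomes B1=T, B2=E, B3=E, B4=F, B5=F, B6=S, B7=T, B8=S
input #2, u=5: events B2->E, B3->E, B1->T, B4->F, B6->S, B5->F, B8->S, B7->T; outcomes B1=T, B2=E, B3=E, B4=F, B5=F, B6=S, B7=T, B8=S
input #3, u=29: events B2->E, B3->E, B1->T, B4->F, B6->S, B5->F, B8->E, B7->T; outcomes B1=T, B2=E, B3=E, B4=F, B5=F, B6=S, B7=T, B8=E
input #4, u=6: events B2->E, B3->S, B1->F, B6->E, B5->T; outcomes B1=F, B2=E, B3=S, B5=T, B6=E
input #5, u=31: events B2->E, B3->E, B1->T, B4->F, B6->S, B5->F, B8->E, B7->T; outcomes B1=T, B2=E, B3=E, B4=F, B5=F, B6=S, B7=T, B8=E
input #6, u=30: events B2->E, B3->S, B1->F, B6->E, B5->T; outcomes B1=F, B2=E, B3=S, B5=T, B6=E
union over the pool: B1=T, B1=F, B2=E, B3=S, B3=E, B4=F, B5=T, B5=F, B6=S, B6=E, B7=T, B8=S, B8=E
uncovered (5 of 18): B2=S, B4=T, B7=F, B9=T, B9=F

Answer: B2=S, B4=T, B7=F, B9=T, B9=F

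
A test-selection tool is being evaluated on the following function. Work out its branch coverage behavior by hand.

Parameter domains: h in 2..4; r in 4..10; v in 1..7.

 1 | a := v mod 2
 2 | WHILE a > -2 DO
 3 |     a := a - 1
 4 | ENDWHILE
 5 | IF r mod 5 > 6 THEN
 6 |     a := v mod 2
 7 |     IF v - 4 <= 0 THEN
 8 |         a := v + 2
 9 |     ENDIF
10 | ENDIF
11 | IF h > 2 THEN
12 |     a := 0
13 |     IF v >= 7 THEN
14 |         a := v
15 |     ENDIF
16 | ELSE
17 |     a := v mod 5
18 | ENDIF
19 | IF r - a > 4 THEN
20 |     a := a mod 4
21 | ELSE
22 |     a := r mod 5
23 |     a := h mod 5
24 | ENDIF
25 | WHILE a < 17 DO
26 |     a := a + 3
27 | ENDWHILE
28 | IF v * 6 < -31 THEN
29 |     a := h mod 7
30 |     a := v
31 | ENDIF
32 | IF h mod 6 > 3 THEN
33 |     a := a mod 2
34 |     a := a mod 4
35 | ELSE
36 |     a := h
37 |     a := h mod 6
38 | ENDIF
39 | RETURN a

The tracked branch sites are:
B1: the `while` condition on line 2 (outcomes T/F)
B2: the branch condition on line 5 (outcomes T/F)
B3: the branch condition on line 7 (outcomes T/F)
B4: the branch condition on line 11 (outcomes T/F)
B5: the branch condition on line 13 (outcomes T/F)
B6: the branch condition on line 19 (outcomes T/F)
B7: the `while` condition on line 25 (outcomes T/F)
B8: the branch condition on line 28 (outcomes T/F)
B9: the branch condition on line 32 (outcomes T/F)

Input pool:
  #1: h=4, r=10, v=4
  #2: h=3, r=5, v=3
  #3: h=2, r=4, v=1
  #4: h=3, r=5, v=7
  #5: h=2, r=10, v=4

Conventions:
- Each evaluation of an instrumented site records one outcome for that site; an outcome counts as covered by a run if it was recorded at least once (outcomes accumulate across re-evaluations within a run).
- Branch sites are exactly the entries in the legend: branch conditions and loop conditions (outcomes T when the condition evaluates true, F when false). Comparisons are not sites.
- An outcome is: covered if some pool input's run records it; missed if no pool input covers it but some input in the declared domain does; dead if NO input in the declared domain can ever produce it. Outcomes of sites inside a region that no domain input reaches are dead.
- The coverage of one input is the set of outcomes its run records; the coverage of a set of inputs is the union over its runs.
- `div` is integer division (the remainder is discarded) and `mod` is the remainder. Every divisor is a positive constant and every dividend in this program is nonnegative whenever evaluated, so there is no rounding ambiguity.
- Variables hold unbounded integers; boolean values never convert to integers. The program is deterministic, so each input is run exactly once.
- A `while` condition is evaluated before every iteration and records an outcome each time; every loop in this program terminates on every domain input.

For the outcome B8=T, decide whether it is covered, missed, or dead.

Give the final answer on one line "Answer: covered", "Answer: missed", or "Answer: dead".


no pool input records B8=T
checking all 147 inputs in the declared domain: B8=T is never recorded -> dead
Answer: dead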